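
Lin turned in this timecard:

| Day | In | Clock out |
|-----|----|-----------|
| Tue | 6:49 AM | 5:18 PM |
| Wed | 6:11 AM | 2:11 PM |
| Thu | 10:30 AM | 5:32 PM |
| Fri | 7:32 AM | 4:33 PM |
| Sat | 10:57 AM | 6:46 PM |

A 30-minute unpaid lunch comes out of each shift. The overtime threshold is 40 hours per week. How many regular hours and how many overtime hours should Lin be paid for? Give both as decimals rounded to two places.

Regular 39.85 hours, overtime 0.00 hours

Tue: 6:49 AM–5:18 PM = 10 h 29 min; less 30 min break → 9 h 59 min
Wed: 6:11 AM–2:11 PM = 8 h 0 min; less 30 min break → 7 h 30 min
Thu: 10:30 AM–5:32 PM = 7 h 2 min; less 30 min break → 6 h 32 min
Fri: 7:32 AM–4:33 PM = 9 h 1 min; less 30 min break → 8 h 31 min
Sat: 10:57 AM–6:46 PM = 7 h 49 min; less 30 min break → 7 h 19 min
Total worked: 39 h 51 min = 39.85 h.
Threshold 40 h → overtime 0 h 0 min, regular 39 h 51 min.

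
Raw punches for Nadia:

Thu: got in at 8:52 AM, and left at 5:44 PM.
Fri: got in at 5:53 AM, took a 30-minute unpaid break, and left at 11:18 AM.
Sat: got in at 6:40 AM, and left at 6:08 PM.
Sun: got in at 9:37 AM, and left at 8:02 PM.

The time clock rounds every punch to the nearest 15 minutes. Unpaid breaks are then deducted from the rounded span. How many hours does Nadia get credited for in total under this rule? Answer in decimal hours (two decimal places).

35.75 hours

Thu: in 8:52 AM→8:45 AM, out 5:44 PM→5:45 PM; 9 h 0 min
Fri: in 5:53 AM→6:00 AM, out 11:18 AM→11:15 AM; 5 h 15 min − 30 min = 4 h 45 min
Sat: in 6:40 AM→6:45 AM, out 6:08 PM→6:15 PM; 11 h 30 min
Sun: in 9:37 AM→9:30 AM, out 8:02 PM→8:00 PM; 10 h 30 min
Total credited: 35 h 45 min.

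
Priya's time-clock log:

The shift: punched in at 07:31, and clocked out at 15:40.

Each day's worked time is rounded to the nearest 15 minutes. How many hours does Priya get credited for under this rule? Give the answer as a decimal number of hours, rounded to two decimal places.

8.25 hours

The shift: 07:31–15:40 = 8 h 9 min → rounds to 8 h 15 min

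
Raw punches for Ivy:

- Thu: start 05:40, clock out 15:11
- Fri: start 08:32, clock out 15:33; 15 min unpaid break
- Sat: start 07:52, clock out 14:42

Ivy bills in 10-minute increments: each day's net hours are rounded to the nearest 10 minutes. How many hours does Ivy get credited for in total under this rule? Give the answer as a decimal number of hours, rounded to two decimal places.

23.17 hours

Thu: 05:40–15:11 = 9 h 31 min → rounds to 9 h 30 min
Fri: 08:32–15:33 = 7 h 1 min − 15 min = 6 h 46 min → rounds to 6 h 50 min
Sat: 07:52–14:42 = 6 h 50 min → rounds to 6 h 50 min
Total credited: 23 h 10 min.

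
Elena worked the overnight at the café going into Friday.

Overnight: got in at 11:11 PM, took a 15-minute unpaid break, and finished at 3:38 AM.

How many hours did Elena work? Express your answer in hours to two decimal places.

4.20 hours

Overnight: 11:11 PM → midnight = 0 h 49 min; midnight → 3:38 AM = 3 h 38 min; span 4 h 27 min; less 15 min break → 4 h 12 min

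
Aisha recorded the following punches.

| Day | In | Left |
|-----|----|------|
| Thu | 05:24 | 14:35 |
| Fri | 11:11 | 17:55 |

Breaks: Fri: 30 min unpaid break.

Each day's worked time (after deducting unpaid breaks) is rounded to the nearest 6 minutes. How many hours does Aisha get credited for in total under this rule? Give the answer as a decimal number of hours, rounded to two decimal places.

Thu: 05:24–14:35 = 9 h 11 min → rounds to 9 h 12 min
Fri: 11:11–17:55 = 6 h 44 min − 30 min = 6 h 14 min → rounds to 6 h 12 min
Total credited: 15 h 24 min.

15.40 hours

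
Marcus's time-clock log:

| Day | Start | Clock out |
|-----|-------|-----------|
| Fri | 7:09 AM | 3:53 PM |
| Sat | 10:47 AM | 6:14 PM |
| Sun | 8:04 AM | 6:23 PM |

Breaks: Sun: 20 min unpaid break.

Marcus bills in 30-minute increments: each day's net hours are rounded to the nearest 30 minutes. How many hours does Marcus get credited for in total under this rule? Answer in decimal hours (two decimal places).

Fri: 7:09 AM–3:53 PM = 8 h 44 min → rounds to 8 h 30 min
Sat: 10:47 AM–6:14 PM = 7 h 27 min → rounds to 7 h 30 min
Sun: 8:04 AM–6:23 PM = 10 h 19 min − 20 min = 9 h 59 min → rounds to 10 h 0 min
Total credited: 26 h 0 min.

26.00 hours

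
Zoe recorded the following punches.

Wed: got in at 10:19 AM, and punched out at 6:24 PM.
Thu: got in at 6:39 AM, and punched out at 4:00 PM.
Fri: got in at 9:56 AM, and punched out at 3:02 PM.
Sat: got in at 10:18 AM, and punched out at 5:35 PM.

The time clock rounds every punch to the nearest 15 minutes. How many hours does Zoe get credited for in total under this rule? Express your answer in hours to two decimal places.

29.75 hours

Wed: in 10:19 AM→10:15 AM, out 6:24 PM→6:30 PM; 8 h 15 min
Thu: in 6:39 AM→6:45 AM, out 4:00 PM→4:00 PM; 9 h 15 min
Fri: in 9:56 AM→10:00 AM, out 3:02 PM→3:00 PM; 5 h 0 min
Sat: in 10:18 AM→10:15 AM, out 5:35 PM→5:30 PM; 7 h 15 min
Total credited: 29 h 45 min.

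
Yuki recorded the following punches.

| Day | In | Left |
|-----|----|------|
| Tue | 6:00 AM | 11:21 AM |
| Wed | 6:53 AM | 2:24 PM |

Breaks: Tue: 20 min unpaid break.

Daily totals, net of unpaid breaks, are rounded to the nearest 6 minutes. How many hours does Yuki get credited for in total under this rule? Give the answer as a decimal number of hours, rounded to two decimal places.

Tue: 6:00 AM–11:21 AM = 5 h 21 min − 20 min = 5 h 1 min → rounds to 5 h 0 min
Wed: 6:53 AM–2:24 PM = 7 h 31 min → rounds to 7 h 30 min
Total credited: 12 h 30 min.

12.50 hours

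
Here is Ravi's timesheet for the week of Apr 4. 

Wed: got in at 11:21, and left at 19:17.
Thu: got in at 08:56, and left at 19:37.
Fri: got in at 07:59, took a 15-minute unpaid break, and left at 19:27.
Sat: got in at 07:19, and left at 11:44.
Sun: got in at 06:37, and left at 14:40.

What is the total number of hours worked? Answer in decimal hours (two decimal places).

42.30 hours

Wed: 11:21–19:17 = 7 h 56 min
Thu: 08:56–19:37 = 10 h 41 min
Fri: 07:59–19:27 = 11 h 28 min; less 15 min break → 11 h 13 min
Sat: 07:19–11:44 = 4 h 25 min
Sun: 06:37–14:40 = 8 h 3 min
Total: 7 h 56 min + 10 h 41 min + 11 h 13 min + 4 h 25 min + 8 h 3 min = 42 h 18 min.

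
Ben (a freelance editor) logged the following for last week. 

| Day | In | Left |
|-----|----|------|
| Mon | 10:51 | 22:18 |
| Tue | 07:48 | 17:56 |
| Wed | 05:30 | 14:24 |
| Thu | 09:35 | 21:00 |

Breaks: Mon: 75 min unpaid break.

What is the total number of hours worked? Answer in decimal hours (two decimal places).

Mon: 10:51–22:18 = 11 h 27 min; less 75 min break → 10 h 12 min
Tue: 07:48–17:56 = 10 h 8 min
Wed: 05:30–14:24 = 8 h 54 min
Thu: 09:35–21:00 = 11 h 25 min
Total: 10 h 12 min + 10 h 8 min + 8 h 54 min + 11 h 25 min = 40 h 39 min.

40.65 hours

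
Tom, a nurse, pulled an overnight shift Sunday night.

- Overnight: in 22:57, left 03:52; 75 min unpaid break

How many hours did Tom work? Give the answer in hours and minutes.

Overnight: 22:57 → midnight = 1 h 3 min; midnight → 03:52 = 3 h 52 min; span 4 h 55 min; less 75 min break → 3 h 40 min

3 h 40 min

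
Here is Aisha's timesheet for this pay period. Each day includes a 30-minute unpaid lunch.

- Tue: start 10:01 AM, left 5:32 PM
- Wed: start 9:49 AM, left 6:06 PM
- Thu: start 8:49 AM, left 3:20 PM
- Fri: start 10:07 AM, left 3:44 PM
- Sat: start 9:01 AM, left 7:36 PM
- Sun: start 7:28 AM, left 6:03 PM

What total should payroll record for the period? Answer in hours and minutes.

Tue: 10:01 AM–5:32 PM = 7 h 31 min; less 30 min break → 7 h 1 min
Wed: 9:49 AM–6:06 PM = 8 h 17 min; less 30 min break → 7 h 47 min
Thu: 8:49 AM–3:20 PM = 6 h 31 min; less 30 min break → 6 h 1 min
Fri: 10:07 AM–3:44 PM = 5 h 37 min; less 30 min break → 5 h 7 min
Sat: 9:01 AM–7:36 PM = 10 h 35 min; less 30 min break → 10 h 5 min
Sun: 7:28 AM–6:03 PM = 10 h 35 min; less 30 min break → 10 h 5 min
Total: 7 h 1 min + 7 h 47 min + 6 h 1 min + 5 h 7 min + 10 h 5 min + 10 h 5 min = 46 h 6 min.

46 h 6 min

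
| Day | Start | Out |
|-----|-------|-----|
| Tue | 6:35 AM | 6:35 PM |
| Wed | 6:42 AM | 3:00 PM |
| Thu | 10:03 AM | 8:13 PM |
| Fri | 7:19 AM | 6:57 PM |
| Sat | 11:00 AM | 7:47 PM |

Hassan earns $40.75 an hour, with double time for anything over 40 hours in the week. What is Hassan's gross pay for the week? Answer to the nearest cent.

Tue: 6:35 AM–6:35 PM = 12 h 0 min
Wed: 6:42 AM–3:00 PM = 8 h 18 min
Thu: 10:03 AM–8:13 PM = 10 h 10 min
Fri: 7:19 AM–6:57 PM = 11 h 38 min
Sat: 11:00 AM–7:47 PM = 8 h 47 min
Total worked: 50 h 53 min = 3053 min.
Regular 40 h 0 min = 2400 min at $40.75/h; overtime 10 h 53 min = 653 min at $81.50/h.
Pay = (2400 × $40.75 + 653 × $81.50) ÷ 60 = $2516.99.

$2516.99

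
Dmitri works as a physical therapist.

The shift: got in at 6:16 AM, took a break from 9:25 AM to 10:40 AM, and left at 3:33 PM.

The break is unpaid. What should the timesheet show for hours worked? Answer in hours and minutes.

8 h 2 min

The shift: 6:16 AM–3:33 PM = 9 h 17 min; less 75 min break → 8 h 2 min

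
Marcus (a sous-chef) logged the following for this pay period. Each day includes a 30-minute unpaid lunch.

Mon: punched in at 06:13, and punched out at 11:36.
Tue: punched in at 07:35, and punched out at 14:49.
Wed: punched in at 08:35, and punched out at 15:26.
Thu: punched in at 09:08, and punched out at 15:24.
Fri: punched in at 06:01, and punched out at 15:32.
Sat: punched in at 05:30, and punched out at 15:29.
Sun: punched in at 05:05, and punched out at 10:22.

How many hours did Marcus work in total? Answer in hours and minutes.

47 h 1 min

Mon: 06:13–11:36 = 5 h 23 min; less 30 min break → 4 h 53 min
Tue: 07:35–14:49 = 7 h 14 min; less 30 min break → 6 h 44 min
Wed: 08:35–15:26 = 6 h 51 min; less 30 min break → 6 h 21 min
Thu: 09:08–15:24 = 6 h 16 min; less 30 min break → 5 h 46 min
Fri: 06:01–15:32 = 9 h 31 min; less 30 min break → 9 h 1 min
Sat: 05:30–15:29 = 9 h 59 min; less 30 min break → 9 h 29 min
Sun: 05:05–10:22 = 5 h 17 min; less 30 min break → 4 h 47 min
Total: 4 h 53 min + 6 h 44 min + 6 h 21 min + 5 h 46 min + 9 h 1 min + 9 h 29 min + 4 h 47 min = 47 h 1 min.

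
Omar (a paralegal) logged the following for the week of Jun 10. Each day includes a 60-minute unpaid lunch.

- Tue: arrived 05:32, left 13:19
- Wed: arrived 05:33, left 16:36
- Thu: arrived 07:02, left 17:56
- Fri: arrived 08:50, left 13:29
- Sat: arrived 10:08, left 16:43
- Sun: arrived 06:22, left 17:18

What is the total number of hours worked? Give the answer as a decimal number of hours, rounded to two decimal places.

45.90 hours

Tue: 05:32–13:19 = 7 h 47 min; less 60 min break → 6 h 47 min
Wed: 05:33–16:36 = 11 h 3 min; less 60 min break → 10 h 3 min
Thu: 07:02–17:56 = 10 h 54 min; less 60 min break → 9 h 54 min
Fri: 08:50–13:29 = 4 h 39 min; less 60 min break → 3 h 39 min
Sat: 10:08–16:43 = 6 h 35 min; less 60 min break → 5 h 35 min
Sun: 06:22–17:18 = 10 h 56 min; less 60 min break → 9 h 56 min
Total: 6 h 47 min + 10 h 3 min + 9 h 54 min + 3 h 39 min + 5 h 35 min + 9 h 56 min = 45 h 54 min.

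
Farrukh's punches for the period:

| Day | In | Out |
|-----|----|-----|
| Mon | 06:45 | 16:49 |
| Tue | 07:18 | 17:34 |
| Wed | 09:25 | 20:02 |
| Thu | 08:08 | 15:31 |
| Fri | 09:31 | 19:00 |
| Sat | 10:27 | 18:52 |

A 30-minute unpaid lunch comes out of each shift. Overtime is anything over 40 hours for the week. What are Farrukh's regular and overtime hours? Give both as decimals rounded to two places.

Regular 40.00 hours, overtime 13.23 hours

Mon: 06:45–16:49 = 10 h 4 min; less 30 min break → 9 h 34 min
Tue: 07:18–17:34 = 10 h 16 min; less 30 min break → 9 h 46 min
Wed: 09:25–20:02 = 10 h 37 min; less 30 min break → 10 h 7 min
Thu: 08:08–15:31 = 7 h 23 min; less 30 min break → 6 h 53 min
Fri: 09:31–19:00 = 9 h 29 min; less 30 min break → 8 h 59 min
Sat: 10:27–18:52 = 8 h 25 min; less 30 min break → 7 h 55 min
Total worked: 53 h 14 min = 53.23 h.
Threshold 40 h → overtime 13 h 14 min, regular 40 h 0 min.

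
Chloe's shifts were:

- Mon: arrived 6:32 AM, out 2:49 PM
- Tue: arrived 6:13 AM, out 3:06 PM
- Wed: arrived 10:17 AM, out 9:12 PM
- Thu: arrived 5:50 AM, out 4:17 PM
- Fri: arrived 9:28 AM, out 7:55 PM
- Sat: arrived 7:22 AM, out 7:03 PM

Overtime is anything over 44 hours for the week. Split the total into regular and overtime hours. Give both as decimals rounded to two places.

Regular 44.00 hours, overtime 16.67 hours

Mon: 6:32 AM–2:49 PM = 8 h 17 min
Tue: 6:13 AM–3:06 PM = 8 h 53 min
Wed: 10:17 AM–9:12 PM = 10 h 55 min
Thu: 5:50 AM–4:17 PM = 10 h 27 min
Fri: 9:28 AM–7:55 PM = 10 h 27 min
Sat: 7:22 AM–7:03 PM = 11 h 41 min
Total worked: 60 h 40 min = 60.67 h.
Threshold 44 h → overtime 16 h 40 min, regular 44 h 0 min.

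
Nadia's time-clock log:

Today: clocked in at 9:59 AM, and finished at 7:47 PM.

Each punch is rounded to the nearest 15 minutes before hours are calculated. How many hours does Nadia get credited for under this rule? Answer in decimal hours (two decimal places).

9.75 hours

Today: in 9:59 AM→10:00 AM, out 7:47 PM→7:45 PM; 9 h 45 min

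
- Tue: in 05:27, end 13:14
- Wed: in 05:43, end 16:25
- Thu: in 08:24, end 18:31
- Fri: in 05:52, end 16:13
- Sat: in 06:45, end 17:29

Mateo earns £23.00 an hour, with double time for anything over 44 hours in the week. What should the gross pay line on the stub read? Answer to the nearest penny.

£1273.43

Tue: 05:27–13:14 = 7 h 47 min
Wed: 05:43–16:25 = 10 h 42 min
Thu: 08:24–18:31 = 10 h 7 min
Fri: 05:52–16:13 = 10 h 21 min
Sat: 06:45–17:29 = 10 h 44 min
Total worked: 49 h 41 min = 2981 min.
Regular 44 h 0 min = 2640 min at £23.00/h; overtime 5 h 41 min = 341 min at £46.00/h.
Pay = (2640 × £23.00 + 341 × £46.00) ÷ 60 = £1273.43.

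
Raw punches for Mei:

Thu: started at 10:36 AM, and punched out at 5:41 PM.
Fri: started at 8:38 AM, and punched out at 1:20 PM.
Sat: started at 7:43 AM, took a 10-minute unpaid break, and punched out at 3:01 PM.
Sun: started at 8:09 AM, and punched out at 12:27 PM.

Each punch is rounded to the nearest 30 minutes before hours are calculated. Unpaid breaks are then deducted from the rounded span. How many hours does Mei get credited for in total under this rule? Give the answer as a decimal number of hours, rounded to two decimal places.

23.83 hours

Thu: in 10:36 AM→10:30 AM, out 5:41 PM→5:30 PM; 7 h 0 min
Fri: in 8:38 AM→8:30 AM, out 1:20 PM→1:30 PM; 5 h 0 min
Sat: in 7:43 AM→7:30 AM, out 3:01 PM→3:00 PM; 7 h 30 min − 10 min = 7 h 20 min
Sun: in 8:09 AM→8:00 AM, out 12:27 PM→12:30 PM; 4 h 30 min
Total credited: 23 h 50 min.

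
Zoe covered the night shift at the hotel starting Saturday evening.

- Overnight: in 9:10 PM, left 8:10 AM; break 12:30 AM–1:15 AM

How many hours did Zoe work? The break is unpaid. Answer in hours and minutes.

Overnight: 9:10 PM → midnight = 2 h 50 min; midnight → 8:10 AM = 8 h 10 min; span 11 h 0 min; less 45 min break → 10 h 15 min

10 h 15 min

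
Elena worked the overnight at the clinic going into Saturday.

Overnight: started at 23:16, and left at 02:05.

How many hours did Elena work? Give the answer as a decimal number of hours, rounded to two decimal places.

Overnight: 23:16 → midnight = 0 h 44 min; midnight → 02:05 = 2 h 5 min; span 2 h 49 min

2.82 hours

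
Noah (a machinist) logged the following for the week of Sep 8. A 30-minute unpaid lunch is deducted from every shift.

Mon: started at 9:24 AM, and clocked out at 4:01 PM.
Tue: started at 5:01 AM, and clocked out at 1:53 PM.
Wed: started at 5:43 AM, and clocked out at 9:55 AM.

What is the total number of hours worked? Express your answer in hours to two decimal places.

18.18 hours

Mon: 9:24 AM–4:01 PM = 6 h 37 min; less 30 min break → 6 h 7 min
Tue: 5:01 AM–1:53 PM = 8 h 52 min; less 30 min break → 8 h 22 min
Wed: 5:43 AM–9:55 AM = 4 h 12 min; less 30 min break → 3 h 42 min
Total: 6 h 7 min + 8 h 22 min + 3 h 42 min = 18 h 11 min.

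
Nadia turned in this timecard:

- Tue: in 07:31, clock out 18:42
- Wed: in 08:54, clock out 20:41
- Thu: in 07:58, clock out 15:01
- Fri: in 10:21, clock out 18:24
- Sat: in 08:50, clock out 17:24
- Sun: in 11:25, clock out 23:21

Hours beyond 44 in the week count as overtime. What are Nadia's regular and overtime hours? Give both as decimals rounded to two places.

Tue: 07:31–18:42 = 11 h 11 min
Wed: 08:54–20:41 = 11 h 47 min
Thu: 07:58–15:01 = 7 h 3 min
Fri: 10:21–18:24 = 8 h 3 min
Sat: 08:50–17:24 = 8 h 34 min
Sun: 11:25–23:21 = 11 h 56 min
Total worked: 58 h 34 min = 58.57 h.
Threshold 44 h → overtime 14 h 34 min, regular 44 h 0 min.

Regular 44.00 hours, overtime 14.57 hours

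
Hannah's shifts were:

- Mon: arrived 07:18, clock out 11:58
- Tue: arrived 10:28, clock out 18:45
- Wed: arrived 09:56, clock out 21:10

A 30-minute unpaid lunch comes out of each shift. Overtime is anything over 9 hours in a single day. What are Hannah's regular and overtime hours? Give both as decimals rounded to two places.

Regular 20.95 hours, overtime 1.73 hours

Mon: 07:18–11:58 = 4 h 40 min; less 30 min break → 4 h 10 min
Tue: 10:28–18:45 = 8 h 17 min; less 30 min break → 7 h 47 min
Wed: 09:56–21:10 = 11 h 14 min; less 30 min break → 10 h 44 min
Mon reg 4 h 10 min / OT 0 h 0 min; Tue reg 7 h 47 min / OT 0 h 0 min; Wed reg 9 h 0 min / OT 1 h 44 min.
Totals: regular 20 h 57 min, overtime 1 h 44 min.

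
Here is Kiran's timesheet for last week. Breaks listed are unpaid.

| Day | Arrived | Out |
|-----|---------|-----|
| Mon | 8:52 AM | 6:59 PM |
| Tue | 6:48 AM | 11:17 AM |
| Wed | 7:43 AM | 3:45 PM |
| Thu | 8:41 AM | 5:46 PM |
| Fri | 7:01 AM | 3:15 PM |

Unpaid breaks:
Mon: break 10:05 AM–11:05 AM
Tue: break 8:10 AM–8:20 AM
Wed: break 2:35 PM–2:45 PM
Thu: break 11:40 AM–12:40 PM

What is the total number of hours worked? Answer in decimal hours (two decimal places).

37.62 hours

Mon: 8:52 AM–6:59 PM = 10 h 7 min; less 60 min break → 9 h 7 min
Tue: 6:48 AM–11:17 AM = 4 h 29 min; less 10 min break → 4 h 19 min
Wed: 7:43 AM–3:45 PM = 8 h 2 min; less 10 min break → 7 h 52 min
Thu: 8:41 AM–5:46 PM = 9 h 5 min; less 60 min break → 8 h 5 min
Fri: 7:01 AM–3:15 PM = 8 h 14 min
Total: 9 h 7 min + 4 h 19 min + 7 h 52 min + 8 h 5 min + 8 h 14 min = 37 h 37 min.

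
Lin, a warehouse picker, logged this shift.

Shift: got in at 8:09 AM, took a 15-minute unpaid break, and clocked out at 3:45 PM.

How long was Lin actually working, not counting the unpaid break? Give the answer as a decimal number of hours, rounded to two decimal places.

Shift: 8:09 AM–3:45 PM = 7 h 36 min; less 15 min break → 7 h 21 min

7.35 hours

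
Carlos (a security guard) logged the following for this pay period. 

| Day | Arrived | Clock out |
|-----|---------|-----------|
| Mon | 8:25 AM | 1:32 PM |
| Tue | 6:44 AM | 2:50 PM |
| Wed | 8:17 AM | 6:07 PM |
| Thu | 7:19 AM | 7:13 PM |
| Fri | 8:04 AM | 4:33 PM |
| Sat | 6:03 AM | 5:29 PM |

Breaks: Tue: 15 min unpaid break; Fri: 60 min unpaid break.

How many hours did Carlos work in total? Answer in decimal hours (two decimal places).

Mon: 8:25 AM–1:32 PM = 5 h 7 min
Tue: 6:44 AM–2:50 PM = 8 h 6 min; less 15 min break → 7 h 51 min
Wed: 8:17 AM–6:07 PM = 9 h 50 min
Thu: 7:19 AM–7:13 PM = 11 h 54 min
Fri: 8:04 AM–4:33 PM = 8 h 29 min; less 60 min break → 7 h 29 min
Sat: 6:03 AM–5:29 PM = 11 h 26 min
Total: 5 h 7 min + 7 h 51 min + 9 h 50 min + 11 h 54 min + 7 h 29 min + 11 h 26 min = 53 h 37 min.

53.62 hours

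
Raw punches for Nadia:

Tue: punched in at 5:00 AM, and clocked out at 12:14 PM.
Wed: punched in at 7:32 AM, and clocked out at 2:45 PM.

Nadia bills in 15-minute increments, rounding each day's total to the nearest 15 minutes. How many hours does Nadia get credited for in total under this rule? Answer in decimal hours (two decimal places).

Tue: 5:00 AM–12:14 PM = 7 h 14 min → rounds to 7 h 15 min
Wed: 7:32 AM–2:45 PM = 7 h 13 min → rounds to 7 h 15 min
Total credited: 14 h 30 min.

14.50 hours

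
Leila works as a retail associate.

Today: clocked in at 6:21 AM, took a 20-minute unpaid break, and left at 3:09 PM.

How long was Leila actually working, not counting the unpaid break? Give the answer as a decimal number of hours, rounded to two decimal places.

Today: 6:21 AM–3:09 PM = 8 h 48 min; less 20 min break → 8 h 28 min

8.47 hours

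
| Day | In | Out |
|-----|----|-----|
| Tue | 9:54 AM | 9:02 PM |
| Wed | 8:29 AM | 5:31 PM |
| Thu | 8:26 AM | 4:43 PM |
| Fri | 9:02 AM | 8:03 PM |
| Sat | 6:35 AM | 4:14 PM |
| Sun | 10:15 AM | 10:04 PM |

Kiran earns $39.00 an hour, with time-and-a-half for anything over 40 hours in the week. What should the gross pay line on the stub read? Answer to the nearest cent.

Tue: 9:54 AM–9:02 PM = 11 h 8 min
Wed: 8:29 AM–5:31 PM = 9 h 2 min
Thu: 8:26 AM–4:43 PM = 8 h 17 min
Fri: 9:02 AM–8:03 PM = 11 h 1 min
Sat: 6:35 AM–4:14 PM = 9 h 39 min
Sun: 10:15 AM–10:04 PM = 11 h 49 min
Total worked: 60 h 56 min = 3656 min.
Regular 40 h 0 min = 2400 min at $39.00/h; overtime 20 h 56 min = 1256 min at $58.50/h.
Pay = (2400 × $39.00 + 1256 × $58.50) ÷ 60 = $2784.60.

$2784.60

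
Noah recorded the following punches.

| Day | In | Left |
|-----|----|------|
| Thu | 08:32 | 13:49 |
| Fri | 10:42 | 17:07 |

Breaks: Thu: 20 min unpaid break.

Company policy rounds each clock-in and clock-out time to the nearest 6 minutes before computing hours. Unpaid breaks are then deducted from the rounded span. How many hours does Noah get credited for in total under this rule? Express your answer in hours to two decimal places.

11.37 hours

Thu: in 08:32→08:30, out 13:49→13:48; 5 h 18 min − 20 min = 4 h 58 min
Fri: in 10:42→10:42, out 17:07→17:06; 6 h 24 min
Total credited: 11 h 22 min.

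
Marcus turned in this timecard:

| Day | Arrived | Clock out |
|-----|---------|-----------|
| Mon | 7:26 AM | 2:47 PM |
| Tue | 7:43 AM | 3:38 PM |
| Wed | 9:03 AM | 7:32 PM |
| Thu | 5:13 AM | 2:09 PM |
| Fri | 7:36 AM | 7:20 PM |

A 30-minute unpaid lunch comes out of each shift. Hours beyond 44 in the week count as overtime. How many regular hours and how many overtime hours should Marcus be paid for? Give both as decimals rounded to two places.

Regular 43.92 hours, overtime 0.00 hours

Mon: 7:26 AM–2:47 PM = 7 h 21 min; less 30 min break → 6 h 51 min
Tue: 7:43 AM–3:38 PM = 7 h 55 min; less 30 min break → 7 h 25 min
Wed: 9:03 AM–7:32 PM = 10 h 29 min; less 30 min break → 9 h 59 min
Thu: 5:13 AM–2:09 PM = 8 h 56 min; less 30 min break → 8 h 26 min
Fri: 7:36 AM–7:20 PM = 11 h 44 min; less 30 min break → 11 h 14 min
Total worked: 43 h 55 min = 43.92 h.
Threshold 44 h → overtime 0 h 0 min, regular 43 h 55 min.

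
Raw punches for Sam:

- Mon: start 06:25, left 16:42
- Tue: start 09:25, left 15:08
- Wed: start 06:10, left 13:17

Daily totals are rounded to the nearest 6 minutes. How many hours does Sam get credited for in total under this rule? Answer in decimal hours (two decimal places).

23.10 hours

Mon: 06:25–16:42 = 10 h 17 min → rounds to 10 h 18 min
Tue: 09:25–15:08 = 5 h 43 min → rounds to 5 h 42 min
Wed: 06:10–13:17 = 7 h 7 min → rounds to 7 h 6 min
Total credited: 23 h 6 min.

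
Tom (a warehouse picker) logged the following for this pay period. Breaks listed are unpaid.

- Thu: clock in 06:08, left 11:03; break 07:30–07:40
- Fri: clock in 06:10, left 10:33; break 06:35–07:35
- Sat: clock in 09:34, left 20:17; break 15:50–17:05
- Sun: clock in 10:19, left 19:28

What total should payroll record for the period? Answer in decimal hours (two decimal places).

26.75 hours

Thu: 06:08–11:03 = 4 h 55 min; less 10 min break → 4 h 45 min
Fri: 06:10–10:33 = 4 h 23 min; less 60 min break → 3 h 23 min
Sat: 09:34–20:17 = 10 h 43 min; less 75 min break → 9 h 28 min
Sun: 10:19–19:28 = 9 h 9 min
Total: 4 h 45 min + 3 h 23 min + 9 h 28 min + 9 h 9 min = 26 h 45 min.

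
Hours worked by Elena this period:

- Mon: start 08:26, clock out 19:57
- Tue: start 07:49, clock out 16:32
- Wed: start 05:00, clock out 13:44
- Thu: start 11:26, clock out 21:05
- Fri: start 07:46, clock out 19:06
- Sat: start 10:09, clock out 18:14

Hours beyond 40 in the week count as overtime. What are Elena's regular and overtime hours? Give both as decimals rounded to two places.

Mon: 08:26–19:57 = 11 h 31 min
Tue: 07:49–16:32 = 8 h 43 min
Wed: 05:00–13:44 = 8 h 44 min
Thu: 11:26–21:05 = 9 h 39 min
Fri: 07:46–19:06 = 11 h 20 min
Sat: 10:09–18:14 = 8 h 5 min
Total worked: 58 h 2 min = 58.03 h.
Threshold 40 h → overtime 18 h 2 min, regular 40 h 0 min.

Regular 40.00 hours, overtime 18.03 hours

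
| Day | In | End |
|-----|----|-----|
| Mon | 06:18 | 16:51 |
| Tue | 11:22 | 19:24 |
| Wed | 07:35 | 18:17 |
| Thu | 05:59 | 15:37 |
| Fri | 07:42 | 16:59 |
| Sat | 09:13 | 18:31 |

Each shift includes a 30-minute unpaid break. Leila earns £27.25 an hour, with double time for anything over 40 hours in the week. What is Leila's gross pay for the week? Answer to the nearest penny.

Mon: 06:18–16:51 = 10 h 33 min; less 30 min break → 10 h 3 min
Tue: 11:22–19:24 = 8 h 2 min; less 30 min break → 7 h 32 min
Wed: 07:35–18:17 = 10 h 42 min; less 30 min break → 10 h 12 min
Thu: 05:59–15:37 = 9 h 38 min; less 30 min break → 9 h 8 min
Fri: 07:42–16:59 = 9 h 17 min; less 30 min break → 8 h 47 min
Sat: 09:13–18:31 = 9 h 18 min; less 30 min break → 8 h 48 min
Total worked: 54 h 30 min = 3270 min.
Regular 40 h 0 min = 2400 min at £27.25/h; overtime 14 h 30 min = 870 min at £54.50/h.
Pay = (2400 × £27.25 + 870 × £54.50) ÷ 60 = £1880.25.

£1880.25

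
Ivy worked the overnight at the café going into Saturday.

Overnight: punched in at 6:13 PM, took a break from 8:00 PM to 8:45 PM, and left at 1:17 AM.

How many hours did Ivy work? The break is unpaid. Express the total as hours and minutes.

6 h 19 min

Overnight: 6:13 PM → midnight = 5 h 47 min; midnight → 1:17 AM = 1 h 17 min; span 7 h 4 min; less 45 min break → 6 h 19 min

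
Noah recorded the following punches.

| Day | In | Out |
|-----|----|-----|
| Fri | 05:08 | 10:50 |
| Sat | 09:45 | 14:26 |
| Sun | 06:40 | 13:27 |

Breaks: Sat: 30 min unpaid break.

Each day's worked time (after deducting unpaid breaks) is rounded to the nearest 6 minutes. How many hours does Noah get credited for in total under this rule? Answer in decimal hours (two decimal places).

Fri: 05:08–10:50 = 5 h 42 min → rounds to 5 h 42 min
Sat: 09:45–14:26 = 4 h 41 min − 30 min = 4 h 11 min → rounds to 4 h 12 min
Sun: 06:40–13:27 = 6 h 47 min → rounds to 6 h 48 min
Total credited: 16 h 42 min.

16.70 hours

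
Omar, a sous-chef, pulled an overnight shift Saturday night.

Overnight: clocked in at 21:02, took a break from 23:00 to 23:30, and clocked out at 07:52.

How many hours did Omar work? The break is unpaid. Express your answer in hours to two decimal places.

Overnight: 21:02 → midnight = 2 h 58 min; midnight → 07:52 = 7 h 52 min; span 10 h 50 min; less 30 min break → 10 h 20 min

10.33 hours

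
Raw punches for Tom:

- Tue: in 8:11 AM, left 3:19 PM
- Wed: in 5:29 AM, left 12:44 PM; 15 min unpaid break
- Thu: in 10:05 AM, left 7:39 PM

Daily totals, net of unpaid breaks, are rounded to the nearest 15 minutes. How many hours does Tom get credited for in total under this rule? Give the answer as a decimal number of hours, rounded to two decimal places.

Tue: 8:11 AM–3:19 PM = 7 h 8 min → rounds to 7 h 15 min
Wed: 5:29 AM–12:44 PM = 7 h 15 min − 15 min = 7 h 0 min → rounds to 7 h 0 min
Thu: 10:05 AM–7:39 PM = 9 h 34 min → rounds to 9 h 30 min
Total credited: 23 h 45 min.

23.75 hours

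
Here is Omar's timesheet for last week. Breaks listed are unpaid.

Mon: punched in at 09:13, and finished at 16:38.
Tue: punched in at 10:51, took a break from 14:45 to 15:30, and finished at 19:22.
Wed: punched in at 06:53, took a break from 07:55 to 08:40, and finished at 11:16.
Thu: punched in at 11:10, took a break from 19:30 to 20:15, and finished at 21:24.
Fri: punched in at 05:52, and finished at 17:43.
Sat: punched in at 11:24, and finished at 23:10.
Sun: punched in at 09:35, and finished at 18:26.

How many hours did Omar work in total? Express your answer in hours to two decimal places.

60.77 hours

Mon: 09:13–16:38 = 7 h 25 min
Tue: 10:51–19:22 = 8 h 31 min; less 45 min break → 7 h 46 min
Wed: 06:53–11:16 = 4 h 23 min; less 45 min break → 3 h 38 min
Thu: 11:10–21:24 = 10 h 14 min; less 45 min break → 9 h 29 min
Fri: 05:52–17:43 = 11 h 51 min
Sat: 11:24–23:10 = 11 h 46 min
Sun: 09:35–18:26 = 8 h 51 min
Total: 7 h 25 min + 7 h 46 min + 3 h 38 min + 9 h 29 min + 11 h 51 min + 11 h 46 min + 8 h 51 min = 60 h 46 min.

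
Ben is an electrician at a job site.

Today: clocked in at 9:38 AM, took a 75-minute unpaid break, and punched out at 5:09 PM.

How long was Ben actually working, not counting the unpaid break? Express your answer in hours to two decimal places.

6.27 hours

Today: 9:38 AM–5:09 PM = 7 h 31 min; less 75 min break → 6 h 16 min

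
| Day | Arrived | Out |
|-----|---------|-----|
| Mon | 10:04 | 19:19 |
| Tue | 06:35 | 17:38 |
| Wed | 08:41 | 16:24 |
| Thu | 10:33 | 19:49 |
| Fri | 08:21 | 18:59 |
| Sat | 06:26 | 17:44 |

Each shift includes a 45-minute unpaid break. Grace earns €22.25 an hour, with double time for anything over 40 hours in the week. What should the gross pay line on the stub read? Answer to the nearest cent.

€1544.89

Mon: 10:04–19:19 = 9 h 15 min; less 45 min break → 8 h 30 min
Tue: 06:35–17:38 = 11 h 3 min; less 45 min break → 10 h 18 min
Wed: 08:41–16:24 = 7 h 43 min; less 45 min break → 6 h 58 min
Thu: 10:33–19:49 = 9 h 16 min; less 45 min break → 8 h 31 min
Fri: 08:21–18:59 = 10 h 38 min; less 45 min break → 9 h 53 min
Sat: 06:26–17:44 = 11 h 18 min; less 45 min break → 10 h 33 min
Total worked: 54 h 43 min = 3283 min.
Regular 40 h 0 min = 2400 min at €22.25/h; overtime 14 h 43 min = 883 min at €44.50/h.
Pay = (2400 × €22.25 + 883 × €44.50) ÷ 60 = €1544.89.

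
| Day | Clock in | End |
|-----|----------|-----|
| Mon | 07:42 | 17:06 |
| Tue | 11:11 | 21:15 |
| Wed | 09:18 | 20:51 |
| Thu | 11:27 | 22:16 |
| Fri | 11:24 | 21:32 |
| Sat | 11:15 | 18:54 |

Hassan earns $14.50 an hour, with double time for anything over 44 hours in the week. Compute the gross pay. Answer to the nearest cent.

Mon: 07:42–17:06 = 9 h 24 min
Tue: 11:11–21:15 = 10 h 4 min
Wed: 09:18–20:51 = 11 h 33 min
Thu: 11:27–22:16 = 10 h 49 min
Fri: 11:24–21:32 = 10 h 8 min
Sat: 11:15–18:54 = 7 h 39 min
Total worked: 59 h 37 min = 3577 min.
Regular 44 h 0 min = 2640 min at $14.50/h; overtime 15 h 37 min = 937 min at $29.00/h.
Pay = (2640 × $14.50 + 937 × $29.00) ÷ 60 = $1090.88.

$1090.88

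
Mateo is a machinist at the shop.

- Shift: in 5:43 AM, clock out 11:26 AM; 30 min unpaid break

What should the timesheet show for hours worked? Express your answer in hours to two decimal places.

5.22 hours

Shift: 5:43 AM–11:26 AM = 5 h 43 min; less 30 min break → 5 h 13 min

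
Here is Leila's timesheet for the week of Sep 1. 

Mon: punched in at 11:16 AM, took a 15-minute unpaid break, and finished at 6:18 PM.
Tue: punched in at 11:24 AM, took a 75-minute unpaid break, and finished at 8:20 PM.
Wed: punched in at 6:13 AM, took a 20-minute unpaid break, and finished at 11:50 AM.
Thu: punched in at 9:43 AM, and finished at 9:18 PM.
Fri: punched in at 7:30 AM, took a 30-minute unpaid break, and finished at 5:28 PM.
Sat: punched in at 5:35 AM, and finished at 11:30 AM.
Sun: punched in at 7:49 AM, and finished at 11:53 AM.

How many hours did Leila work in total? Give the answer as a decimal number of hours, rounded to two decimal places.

50.78 hours

Mon: 11:16 AM–6:18 PM = 7 h 2 min; less 15 min break → 6 h 47 min
Tue: 11:24 AM–8:20 PM = 8 h 56 min; less 75 min break → 7 h 41 min
Wed: 6:13 AM–11:50 AM = 5 h 37 min; less 20 min break → 5 h 17 min
Thu: 9:43 AM–9:18 PM = 11 h 35 min
Fri: 7:30 AM–5:28 PM = 9 h 58 min; less 30 min break → 9 h 28 min
Sat: 5:35 AM–11:30 AM = 5 h 55 min
Sun: 7:49 AM–11:53 AM = 4 h 4 min
Total: 6 h 47 min + 7 h 41 min + 5 h 17 min + 11 h 35 min + 9 h 28 min + 5 h 55 min + 4 h 4 min = 50 h 47 min.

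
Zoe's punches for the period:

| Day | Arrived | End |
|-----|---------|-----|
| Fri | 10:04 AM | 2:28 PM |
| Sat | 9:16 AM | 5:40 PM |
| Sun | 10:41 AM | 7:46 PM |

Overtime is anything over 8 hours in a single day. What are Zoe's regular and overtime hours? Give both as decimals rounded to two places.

Fri: 10:04 AM–2:28 PM = 4 h 24 min
Sat: 9:16 AM–5:40 PM = 8 h 24 min
Sun: 10:41 AM–7:46 PM = 9 h 5 min
Fri reg 4 h 24 min / OT 0 h 0 min; Sat reg 8 h 0 min / OT 0 h 24 min; Sun reg 8 h 0 min / OT 1 h 5 min.
Totals: regular 20 h 24 min, overtime 1 h 29 min.

Regular 20.40 hours, overtime 1.48 hours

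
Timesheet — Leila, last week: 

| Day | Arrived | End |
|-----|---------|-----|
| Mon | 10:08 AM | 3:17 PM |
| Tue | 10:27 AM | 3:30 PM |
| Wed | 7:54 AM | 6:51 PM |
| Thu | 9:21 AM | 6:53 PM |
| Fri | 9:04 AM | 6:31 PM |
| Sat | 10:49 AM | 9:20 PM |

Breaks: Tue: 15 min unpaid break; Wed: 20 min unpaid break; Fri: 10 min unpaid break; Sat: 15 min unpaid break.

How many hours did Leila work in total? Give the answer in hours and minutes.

Mon: 10:08 AM–3:17 PM = 5 h 9 min
Tue: 10:27 AM–3:30 PM = 5 h 3 min; less 15 min break → 4 h 48 min
Wed: 7:54 AM–6:51 PM = 10 h 57 min; less 20 min break → 10 h 37 min
Thu: 9:21 AM–6:53 PM = 9 h 32 min
Fri: 9:04 AM–6:31 PM = 9 h 27 min; less 10 min break → 9 h 17 min
Sat: 10:49 AM–9:20 PM = 10 h 31 min; less 15 min break → 10 h 16 min
Total: 5 h 9 min + 4 h 48 min + 10 h 37 min + 9 h 32 min + 9 h 17 min + 10 h 16 min = 49 h 39 min.

49 h 39 min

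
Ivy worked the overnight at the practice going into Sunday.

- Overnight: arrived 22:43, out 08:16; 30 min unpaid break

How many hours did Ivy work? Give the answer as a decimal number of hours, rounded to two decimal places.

Overnight: 22:43 → midnight = 1 h 17 min; midnight → 08:16 = 8 h 16 min; span 9 h 33 min; less 30 min break → 9 h 3 min

9.05 hours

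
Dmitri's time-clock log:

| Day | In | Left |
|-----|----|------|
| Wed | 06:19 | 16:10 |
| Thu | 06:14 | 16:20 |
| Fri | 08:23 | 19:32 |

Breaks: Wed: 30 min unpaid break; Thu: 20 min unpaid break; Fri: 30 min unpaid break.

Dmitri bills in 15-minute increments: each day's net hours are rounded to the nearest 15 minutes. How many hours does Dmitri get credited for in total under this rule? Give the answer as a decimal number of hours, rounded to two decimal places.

29.75 hours

Wed: 06:19–16:10 = 9 h 51 min − 30 min = 9 h 21 min → rounds to 9 h 15 min
Thu: 06:14–16:20 = 10 h 6 min − 20 min = 9 h 46 min → rounds to 9 h 45 min
Fri: 08:23–19:32 = 11 h 9 min − 30 min = 10 h 39 min → rounds to 10 h 45 min
Total credited: 29 h 45 min.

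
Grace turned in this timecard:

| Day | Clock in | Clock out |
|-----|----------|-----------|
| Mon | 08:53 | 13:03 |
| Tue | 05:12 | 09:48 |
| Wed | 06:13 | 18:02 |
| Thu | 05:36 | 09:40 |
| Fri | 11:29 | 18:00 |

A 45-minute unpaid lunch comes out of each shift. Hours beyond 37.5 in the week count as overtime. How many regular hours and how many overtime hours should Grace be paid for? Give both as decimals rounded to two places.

Mon: 08:53–13:03 = 4 h 10 min; less 45 min break → 3 h 25 min
Tue: 05:12–09:48 = 4 h 36 min; less 45 min break → 3 h 51 min
Wed: 06:13–18:02 = 11 h 49 min; less 45 min break → 11 h 4 min
Thu: 05:36–09:40 = 4 h 4 min; less 45 min break → 3 h 19 min
Fri: 11:29–18:00 = 6 h 31 min; less 45 min break → 5 h 46 min
Total worked: 27 h 25 min = 27.42 h.
Threshold 37.5 h → overtime 0 h 0 min, regular 27 h 25 min.

Regular 27.42 hours, overtime 0.00 hours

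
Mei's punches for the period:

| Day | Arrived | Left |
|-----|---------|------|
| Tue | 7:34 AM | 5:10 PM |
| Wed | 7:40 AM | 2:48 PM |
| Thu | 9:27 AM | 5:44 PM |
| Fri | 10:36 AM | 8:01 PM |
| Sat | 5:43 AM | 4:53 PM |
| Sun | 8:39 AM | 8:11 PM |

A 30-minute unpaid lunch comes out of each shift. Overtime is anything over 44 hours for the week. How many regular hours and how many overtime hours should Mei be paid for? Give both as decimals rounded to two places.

Regular 44.00 hours, overtime 10.13 hours

Tue: 7:34 AM–5:10 PM = 9 h 36 min; less 30 min break → 9 h 6 min
Wed: 7:40 AM–2:48 PM = 7 h 8 min; less 30 min break → 6 h 38 min
Thu: 9:27 AM–5:44 PM = 8 h 17 min; less 30 min break → 7 h 47 min
Fri: 10:36 AM–8:01 PM = 9 h 25 min; less 30 min break → 8 h 55 min
Sat: 5:43 AM–4:53 PM = 11 h 10 min; less 30 min break → 10 h 40 min
Sun: 8:39 AM–8:11 PM = 11 h 32 min; less 30 min break → 11 h 2 min
Total worked: 54 h 8 min = 54.13 h.
Threshold 44 h → overtime 10 h 8 min, regular 44 h 0 min.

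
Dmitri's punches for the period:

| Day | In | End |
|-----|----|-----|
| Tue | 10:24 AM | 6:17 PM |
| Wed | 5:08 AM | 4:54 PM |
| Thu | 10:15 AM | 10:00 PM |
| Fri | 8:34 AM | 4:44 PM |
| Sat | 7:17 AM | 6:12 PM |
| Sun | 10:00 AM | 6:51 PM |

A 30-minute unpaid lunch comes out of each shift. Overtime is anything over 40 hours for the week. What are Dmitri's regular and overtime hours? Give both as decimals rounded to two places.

Tue: 10:24 AM–6:17 PM = 7 h 53 min; less 30 min break → 7 h 23 min
Wed: 5:08 AM–4:54 PM = 11 h 46 min; less 30 min break → 11 h 16 min
Thu: 10:15 AM–10:00 PM = 11 h 45 min; less 30 min break → 11 h 15 min
Fri: 8:34 AM–4:44 PM = 8 h 10 min; less 30 min break → 7 h 40 min
Sat: 7:17 AM–6:12 PM = 10 h 55 min; less 30 min break → 10 h 25 min
Sun: 10:00 AM–6:51 PM = 8 h 51 min; less 30 min break → 8 h 21 min
Total worked: 56 h 20 min = 56.33 h.
Threshold 40 h → overtime 16 h 20 min, regular 40 h 0 min.

Regular 40.00 hours, overtime 16.33 hours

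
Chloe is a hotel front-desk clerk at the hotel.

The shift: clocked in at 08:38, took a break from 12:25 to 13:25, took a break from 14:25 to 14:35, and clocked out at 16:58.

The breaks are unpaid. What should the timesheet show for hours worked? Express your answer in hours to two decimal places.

7.17 hours

The shift: 08:38–16:58 = 8 h 20 min; less 70 min break → 7 h 10 min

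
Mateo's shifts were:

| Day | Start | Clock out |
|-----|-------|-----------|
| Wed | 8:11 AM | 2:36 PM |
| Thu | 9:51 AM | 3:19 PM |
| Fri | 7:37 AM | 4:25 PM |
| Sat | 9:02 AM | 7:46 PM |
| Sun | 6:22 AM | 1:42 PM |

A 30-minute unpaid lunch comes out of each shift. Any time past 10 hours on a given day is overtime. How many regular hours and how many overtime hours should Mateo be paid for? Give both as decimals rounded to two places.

Wed: 8:11 AM–2:36 PM = 6 h 25 min; less 30 min break → 5 h 55 min
Thu: 9:51 AM–3:19 PM = 5 h 28 min; less 30 min break → 4 h 58 min
Fri: 7:37 AM–4:25 PM = 8 h 48 min; less 30 min break → 8 h 18 min
Sat: 9:02 AM–7:46 PM = 10 h 44 min; less 30 min break → 10 h 14 min
Sun: 6:22 AM–1:42 PM = 7 h 20 min; less 30 min break → 6 h 50 min
Wed reg 5 h 55 min / OT 0 h 0 min; Thu reg 4 h 58 min / OT 0 h 0 min; Fri reg 8 h 18 min / OT 0 h 0 min; Sat reg 10 h 0 min / OT 0 h 14 min; Sun reg 6 h 50 min / OT 0 h 0 min.
Totals: regular 36 h 1 min, overtime 0 h 14 min.

Regular 36.02 hours, overtime 0.23 hours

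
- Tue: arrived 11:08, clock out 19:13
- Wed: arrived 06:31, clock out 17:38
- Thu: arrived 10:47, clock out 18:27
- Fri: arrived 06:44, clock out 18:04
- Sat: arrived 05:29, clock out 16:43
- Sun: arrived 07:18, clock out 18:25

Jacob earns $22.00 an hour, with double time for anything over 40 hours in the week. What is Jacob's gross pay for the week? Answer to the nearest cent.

Tue: 11:08–19:13 = 8 h 5 min
Wed: 06:31–17:38 = 11 h 7 min
Thu: 10:47–18:27 = 7 h 40 min
Fri: 06:44–18:04 = 11 h 20 min
Sat: 05:29–16:43 = 11 h 14 min
Sun: 07:18–18:25 = 11 h 7 min
Total worked: 60 h 33 min = 3633 min.
Regular 40 h 0 min = 2400 min at $22.00/h; overtime 20 h 33 min = 1233 min at $44.00/h.
Pay = (2400 × $22.00 + 1233 × $44.00) ÷ 60 = $1784.20.

$1784.20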